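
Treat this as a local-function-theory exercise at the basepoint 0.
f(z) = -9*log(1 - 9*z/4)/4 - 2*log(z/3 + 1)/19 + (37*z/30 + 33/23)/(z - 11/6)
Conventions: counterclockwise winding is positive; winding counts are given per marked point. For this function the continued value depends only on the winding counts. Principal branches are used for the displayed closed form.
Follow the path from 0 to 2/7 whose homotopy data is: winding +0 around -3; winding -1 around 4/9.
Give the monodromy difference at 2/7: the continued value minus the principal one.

Continued minus principal equals (9/2)*pi*i.

The rational part is single-valued and drops out of the difference; each branch term changes only by its own monodromy.
(-9/4)*log(1 - z/(4/9)): each positive loop around 4/9 adds 2*pi*i to the log, so winding -1 contributes (-9/4)*(-1)*2*pi*i = (9/2)*pi*i.
(-2/19)*log(1 - z/(-3)): winding 0 around -3, so this term returns to its principal value, contribution 0.
Summing the contributions at z = 2/7 gives (9/2)*pi*i.


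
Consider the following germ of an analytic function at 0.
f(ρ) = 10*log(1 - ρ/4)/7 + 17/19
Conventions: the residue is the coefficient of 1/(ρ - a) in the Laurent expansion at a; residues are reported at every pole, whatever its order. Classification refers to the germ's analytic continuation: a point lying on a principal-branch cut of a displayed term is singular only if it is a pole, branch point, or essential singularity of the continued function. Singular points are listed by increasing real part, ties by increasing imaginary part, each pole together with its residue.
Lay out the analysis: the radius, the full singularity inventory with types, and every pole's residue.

Branch term (10/7)*log(1 - ρ/(4)): its argument vanishes at ρ = 4, a logarithmic branch point, modulus 4.
The radius of convergence is the smallest modulus among the singular points: 4.

Radius of convergence at 0: 4.
At 4: a logarithmic branch point.


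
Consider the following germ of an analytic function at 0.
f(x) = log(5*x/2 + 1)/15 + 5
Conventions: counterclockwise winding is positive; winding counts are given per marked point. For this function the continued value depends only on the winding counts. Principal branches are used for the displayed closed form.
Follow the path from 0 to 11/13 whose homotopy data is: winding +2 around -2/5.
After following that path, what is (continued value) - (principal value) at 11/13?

The rational part is single-valued and drops out of the difference; each branch term changes only by its own monodromy.
(1/15)*log(1 - x/(-2/5)): each positive loop around -2/5 adds 2*pi*i to the log, so winding +2 contributes (1/15)*(2)*2*pi*i = (4/15)*pi*i.
Summing the contributions at x = 11/13 gives (4/15)*pi*i.

Continued minus principal equals (4/15)*pi*i.


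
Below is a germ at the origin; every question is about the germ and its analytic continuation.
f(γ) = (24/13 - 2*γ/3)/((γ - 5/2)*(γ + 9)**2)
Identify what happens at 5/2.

The point is a pole of order 1.

The denominator factor γ - 5/2 vanishes at 5/2 and appears to the power 1; the numerator there equals 7/39, nonzero, and no other factor vanishes.
Hence a pole whose order is the multiplicity, 1.


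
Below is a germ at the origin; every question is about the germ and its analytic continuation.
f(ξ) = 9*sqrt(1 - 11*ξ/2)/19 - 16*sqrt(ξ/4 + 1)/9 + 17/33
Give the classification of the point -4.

The point is an algebraic (square-root) branch point.

The term (-16/9)*sqrt(1 - ξ/(-4)) has argument 1 - -4/(-4) = 0 at -4: a square-root (algebraic, two-sheeted) branch point; the remaining terms are analytic or single-valued there.


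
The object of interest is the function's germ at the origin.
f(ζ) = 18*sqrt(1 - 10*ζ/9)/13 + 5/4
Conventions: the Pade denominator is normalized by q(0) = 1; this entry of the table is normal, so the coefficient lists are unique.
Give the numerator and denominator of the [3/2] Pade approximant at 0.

The Pade approximant has numerator coefficients [137/52, -865/234, 7025/5616, -125/2106]; denominator coefficients [1, -10/9, 25/108].

Taylor coefficients needed (expand at 0): a_0 = 137/52, a_1 = -10/13, a_2 = -25/117, a_3 = -125/1053, a_4 = -3125/37908, a_5 = -21875/341172.
Write the denominator as Q(ζ) = 1 + q1*ζ + q2*ζ^2. Requiring Q*f - P = O(ζ^6) with deg P <= 3 kills the coefficients of ζ^4..ζ^5 in Q*f:
  ζ^4: a_4 + q1*a_3 + q2*a_2 = 0, i.e. -3125/37908 + (-125/1053)*q1 + (-25/117)*q2 = 0.
  ζ^5: a_5 + q1*a_4 + q2*a_3 = 0, i.e. -21875/341172 + (-3125/37908)*q1 + (-125/1053)*q2 = 0.
Solving this linear system: q1 = -10/9, q2 = 25/108.
The numerator is Q*f truncated at degree 3: P0 = a_0 = 137/52; P1 = a_1 + q1*a_0 = -865/234; P2 = a_2 + q1*a_1 + q2*a_0 = 7025/5616; P3 = a_3 + q1*a_2 + q2*a_1 = -125/2106.


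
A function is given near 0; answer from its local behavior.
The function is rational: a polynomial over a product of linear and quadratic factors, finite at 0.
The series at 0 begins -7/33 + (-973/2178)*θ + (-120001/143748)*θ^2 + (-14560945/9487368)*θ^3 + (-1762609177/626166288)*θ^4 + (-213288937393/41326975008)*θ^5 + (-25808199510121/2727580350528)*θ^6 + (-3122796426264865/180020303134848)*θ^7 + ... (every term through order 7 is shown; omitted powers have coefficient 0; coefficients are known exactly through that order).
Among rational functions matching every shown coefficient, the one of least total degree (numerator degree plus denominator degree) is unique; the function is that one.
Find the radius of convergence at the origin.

No rational of total degree below 2 reproduces all 8 coefficients; solving the [0/2] Pade equations on them gives f(θ) = -14/(33*(θ - 11/3)*(θ - 6/11)), whose expansion matches every shown term.
Denominator factor (θ - 11/3): pole of order 1 at 11/3, modulus 11/3.
Denominator factor (θ - 6/11): pole of order 1 at 6/11, modulus 6/11.
The radius of convergence is the smallest modulus among the singular points: 6/11.

The radius of convergence is 6/11.


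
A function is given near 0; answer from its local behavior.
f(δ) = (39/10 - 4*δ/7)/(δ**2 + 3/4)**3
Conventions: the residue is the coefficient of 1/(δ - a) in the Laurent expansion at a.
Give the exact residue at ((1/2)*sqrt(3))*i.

The factor δ**2 + 3/4 splits as (δ - a)(δ - a') with a = ((1/2)*sqrt(3))*i, a' = -((1/2)*sqrt(3))*i. At the order-3 pole a set g(δ) = (δ - a)^3*f(δ) = [39/10 - 4*δ/7] / (δ - a')^3.
Order-3 pole: residue = g''(a)/2; g''(((1/2)*sqrt(3))*i) = -((26/15)*sqrt(3))*i, so the residue is -((13/15)*sqrt(3))*i.

The residue is -((13/15)*sqrt(3))*i.


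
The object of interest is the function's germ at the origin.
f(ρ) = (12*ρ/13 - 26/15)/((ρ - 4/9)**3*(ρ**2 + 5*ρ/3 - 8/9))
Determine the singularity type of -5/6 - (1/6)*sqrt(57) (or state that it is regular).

The denominator factor ρ**2 + 5*ρ/3 - 8/9 vanishes at -5/6 - (1/6)*sqrt(57) and appears to the power 1; the numerator there equals -488/195 - (2/13)*sqrt(57), nonzero, and no other factor vanishes.
Hence a pole whose order is the multiplicity, 1.

The point is a pole of order 1.


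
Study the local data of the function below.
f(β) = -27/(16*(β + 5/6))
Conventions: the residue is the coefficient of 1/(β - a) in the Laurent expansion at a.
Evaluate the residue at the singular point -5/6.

The residue is -27/16.

At the order-1 pole -5/6 set g(β) = (β - (-5/6))*f(β) = -27/16.
Simple pole: residue = g(a) at a = -5/6, which is -27/16.


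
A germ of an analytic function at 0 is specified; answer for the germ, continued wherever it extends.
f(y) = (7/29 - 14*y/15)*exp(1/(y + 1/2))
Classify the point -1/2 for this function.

The exponent 1/(y - (-1/2)) has a pole at -1/2, so exp(1/(y - (-1/2))) takes every nonzero value near it: an essential singularity (not a pole of any order).

The point is an essential singularity.


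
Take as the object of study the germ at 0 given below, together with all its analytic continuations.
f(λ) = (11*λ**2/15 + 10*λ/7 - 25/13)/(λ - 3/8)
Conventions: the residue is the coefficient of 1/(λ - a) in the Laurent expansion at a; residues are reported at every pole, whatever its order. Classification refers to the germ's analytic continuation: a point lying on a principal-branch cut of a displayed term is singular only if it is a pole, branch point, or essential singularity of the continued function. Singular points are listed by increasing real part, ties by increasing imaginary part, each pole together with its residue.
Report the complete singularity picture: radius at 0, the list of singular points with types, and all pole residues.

Denominator factor (λ - 3/8): pole of order 1 at 3/8, modulus 3/8.
The radius of convergence is the smallest modulus among the singular points: 3/8.
At the order-1 pole 3/8 set g(λ) = (λ - (3/8))*f(λ) = 11*λ**2/15 + 10*λ/7 - 25/13.
Simple pole: residue = g(a) at a = 3/8, which is -37397/29120.

Radius of convergence at 0: 3/8.
At 3/8: a pole of order 1; residue -37397/29120.


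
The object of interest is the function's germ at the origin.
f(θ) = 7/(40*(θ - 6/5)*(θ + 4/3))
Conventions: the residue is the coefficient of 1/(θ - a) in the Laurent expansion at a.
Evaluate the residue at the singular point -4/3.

The residue is -21/304.

At the order-1 pole -4/3 set g(θ) = (θ - (-4/3))*f(θ) = 7/(40*(θ - 6/5)).
Simple pole: residue = g(a) at a = -4/3, which is -21/304.


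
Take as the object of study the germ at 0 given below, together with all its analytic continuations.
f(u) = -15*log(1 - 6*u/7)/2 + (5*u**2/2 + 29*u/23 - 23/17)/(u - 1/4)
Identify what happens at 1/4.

The point is a pole of order 1.

The denominator factor u - 1/4 vanishes at 1/4 and appears to the power 1; the numerator there equals -11029/12512, nonzero, and no other factor vanishes.
The branch terms are analytic at this point.
Hence a pole whose order is the multiplicity, 1.


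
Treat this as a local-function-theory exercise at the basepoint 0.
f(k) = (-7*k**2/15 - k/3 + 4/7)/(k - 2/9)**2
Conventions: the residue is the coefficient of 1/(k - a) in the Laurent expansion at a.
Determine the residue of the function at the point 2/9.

The residue is -73/135.

At the order-2 pole 2/9 set g(k) = (k - (2/9))^2*f(k) = -7*k**2/15 - k/3 + 4/7.
Order-2 pole: residue = g'(a); g'(2/9) = -73/135, so the residue is -73/135.


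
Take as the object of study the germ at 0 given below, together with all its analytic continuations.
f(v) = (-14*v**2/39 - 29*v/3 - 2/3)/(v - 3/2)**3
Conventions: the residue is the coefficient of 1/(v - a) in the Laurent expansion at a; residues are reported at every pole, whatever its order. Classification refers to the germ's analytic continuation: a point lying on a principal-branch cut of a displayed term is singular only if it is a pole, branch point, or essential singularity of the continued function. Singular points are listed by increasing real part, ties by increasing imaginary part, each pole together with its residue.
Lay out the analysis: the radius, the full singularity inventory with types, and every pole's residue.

Denominator factor (v - 3/2)^3: pole of order 3 at 3/2, modulus 3/2.
The radius of convergence is the smallest modulus among the singular points: 3/2.
At the order-3 pole 3/2 set g(v) = (v - (3/2))^3*f(v) = -14*v**2/39 - 29*v/3 - 2/3.
Order-3 pole: residue = g''(a)/2; g''(3/2) = -28/39, so the residue is -14/39.

Radius of convergence at 0: 3/2.
At 3/2: a pole of order 3; residue -14/39.


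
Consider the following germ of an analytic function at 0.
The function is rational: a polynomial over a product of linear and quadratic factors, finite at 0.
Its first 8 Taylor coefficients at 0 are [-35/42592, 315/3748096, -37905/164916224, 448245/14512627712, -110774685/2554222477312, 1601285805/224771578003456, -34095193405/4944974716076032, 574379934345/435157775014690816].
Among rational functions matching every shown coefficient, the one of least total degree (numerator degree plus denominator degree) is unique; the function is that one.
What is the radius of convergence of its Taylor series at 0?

No rational of total degree below 6 reproduces all 8 coefficients; solving the [0/6] Pade equations on them gives f(κ) = 35/(32*(κ**2 - 3*κ/8 - 11)**3), whose expansion matches every shown term.
Denominator factor (κ**2 - 3*κ/8 - 11)^3: discriminant 2825/64, real irrational roots 3/16 + (5/16)*sqrt(113) and 3/16 - (5/16)*sqrt(113); poles of order 3, moduli 3/16 + (5/16)*sqrt(113) and -3/16 + (5/16)*sqrt(113).
The radius of convergence is the smallest modulus among the singular points: -3/16 + (5/16)*sqrt(113).

The radius of convergence is -3/16 + (5/16)*sqrt(113).


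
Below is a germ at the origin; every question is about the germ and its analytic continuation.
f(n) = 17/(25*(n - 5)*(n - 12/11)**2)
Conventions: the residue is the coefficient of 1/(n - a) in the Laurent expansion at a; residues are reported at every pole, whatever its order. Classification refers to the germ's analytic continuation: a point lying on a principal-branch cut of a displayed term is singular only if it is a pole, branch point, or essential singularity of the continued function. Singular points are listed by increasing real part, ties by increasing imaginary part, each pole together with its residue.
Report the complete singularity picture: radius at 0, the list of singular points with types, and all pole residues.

Denominator factor (n - 5): pole of order 1 at 5, modulus 5.
Denominator factor (n - 12/11)^2: pole of order 2 at 12/11, modulus 12/11.
The radius of convergence is the smallest modulus among the singular points: 12/11.
At the order-2 pole 12/11 set g(n) = (n - (12/11))^2*f(n) = 17/(25*(n - 5)).
Order-2 pole: residue = g'(a); g'(12/11) = -2057/46225, so the residue is -2057/46225.
At the order-1 pole 5 set g(n) = (n - (5))*f(n) = 17/(25*(n - 12/11)**2).
Simple pole: residue = g(a) at a = 5, which is 2057/46225.
List the singular points by increasing real part (a conjugate pair: the negative imaginary part first).

Radius of convergence at 0: 12/11.
At 12/11: a pole of order 2; residue -2057/46225.
At 5: a pole of order 1; residue 2057/46225.


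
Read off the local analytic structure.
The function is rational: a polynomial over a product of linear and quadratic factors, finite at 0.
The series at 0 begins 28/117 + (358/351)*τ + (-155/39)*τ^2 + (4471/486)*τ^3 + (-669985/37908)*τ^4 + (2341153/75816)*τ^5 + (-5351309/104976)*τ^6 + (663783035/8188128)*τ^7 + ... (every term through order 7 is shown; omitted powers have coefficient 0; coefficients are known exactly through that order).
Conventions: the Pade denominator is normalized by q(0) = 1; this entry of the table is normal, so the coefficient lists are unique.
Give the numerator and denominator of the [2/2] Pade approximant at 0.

Taylor coefficients needed (read off): a_0 = 28/117, a_1 = 358/351, a_2 = -155/39, a_3 = 4471/486, a_4 = -669985/37908.
Write the denominator as Q(τ) = 1 + q1*τ + q2*τ^2. Requiring Q*f - P = O(τ^5) with deg P <= 2 kills the coefficients of τ^3..τ^4 in Q*f:
  τ^3: a_3 + q1*a_2 + q2*a_1 = 0, i.e. 4471/486 + (-155/39)*q1 + (358/351)*q2 = 0.
  τ^4: a_4 + q1*a_3 + q2*a_2 = 0, i.e. -669985/37908 + (4471/486)*q1 + (-155/39)*q2 = 0.
Solving this linear system: q1 = 1926835/666582, q2 = 2243734/999873.
The numerator is Q*f truncated at degree 2: P0 = a_0 = 28/117; P1 = a_1 + q1*a_0 = 3178496/1856907; P2 = a_2 + q1*a_1 + q2*a_0 = -6356992/12998349.

The Pade approximant has numerator coefficients [28/117, 3178496/1856907, -6356992/12998349]; denominator coefficients [1, 1926835/666582, 2243734/999873].


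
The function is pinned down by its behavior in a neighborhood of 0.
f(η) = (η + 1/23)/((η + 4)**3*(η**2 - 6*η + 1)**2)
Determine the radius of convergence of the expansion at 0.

Denominator factor (η + 4)^3: pole of order 3 at -4, modulus 4.
Denominator factor (η**2 - 6*η + 1)^2: discriminant 32, real irrational roots 3 + (2)*sqrt(2) and 3 - (2)*sqrt(2); poles of order 2, moduli 3 + (2)*sqrt(2) and 3 - (2)*sqrt(2).
The radius of convergence is the smallest modulus among the singular points: 3 - (2)*sqrt(2).

The radius of convergence is 3 - (2)*sqrt(2).


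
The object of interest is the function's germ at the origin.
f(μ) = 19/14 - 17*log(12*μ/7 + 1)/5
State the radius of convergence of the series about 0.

Branch term (-17/5)*log(1 - μ/(-7/12)): its argument vanishes at μ = -7/12, a logarithmic branch point, modulus 7/12.
The radius of convergence is the smallest modulus among the singular points: 7/12.

The radius of convergence is 7/12.


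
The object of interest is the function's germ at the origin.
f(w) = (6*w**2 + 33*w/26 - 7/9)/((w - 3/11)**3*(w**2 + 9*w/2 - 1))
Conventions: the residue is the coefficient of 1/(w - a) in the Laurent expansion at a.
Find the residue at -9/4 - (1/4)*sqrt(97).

The residue is 4972956736/45514989 - (5431667252/490550437)*sqrt(97).

The factor w**2 + 9*w/2 - 1 splits as (w - a)(w - a') with a = -9/4 - (1/4)*sqrt(97), a' = -9/4 + (1/4)*sqrt(97). At the order-1 pole a set g(w) = (w - a)*f(w) = [(6*w**2 + 33*w/26 - 7/9)/(w - 3/11)**3] / (w - a').
Simple pole: residue = g(a) at a = -9/4 - (1/4)*sqrt(97), which is 4972956736/45514989 - (5431667252/490550437)*sqrt(97).


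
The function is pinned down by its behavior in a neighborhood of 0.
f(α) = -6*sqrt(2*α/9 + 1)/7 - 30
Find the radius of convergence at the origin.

The radius of convergence is 9/2.

Branch term (-6/7)*sqrt(1 - α/(-9/2)): its argument vanishes at α = -9/2, a square-root branch point, modulus 9/2.
The radius of convergence is the smallest modulus among the singular points: 9/2.


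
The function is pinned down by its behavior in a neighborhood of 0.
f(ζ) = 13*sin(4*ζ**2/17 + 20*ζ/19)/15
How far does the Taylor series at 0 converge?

The factor -sin(4*ζ**2/17 + 20*ζ/19) is entire and contributes no finite singular point.
The polynomial part has no poles.
No finite singular points: the Taylor series at 0 converges everywhere.

The radius of convergence is infinite.


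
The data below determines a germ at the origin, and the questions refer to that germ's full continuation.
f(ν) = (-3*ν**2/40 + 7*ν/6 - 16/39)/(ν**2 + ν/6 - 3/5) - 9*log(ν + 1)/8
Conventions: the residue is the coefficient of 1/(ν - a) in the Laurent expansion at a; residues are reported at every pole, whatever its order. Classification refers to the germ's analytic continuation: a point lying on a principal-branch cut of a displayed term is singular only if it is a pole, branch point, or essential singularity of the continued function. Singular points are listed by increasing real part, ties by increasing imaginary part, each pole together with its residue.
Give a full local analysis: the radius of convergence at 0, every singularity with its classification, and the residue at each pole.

Radius of convergence at 0: -1/12 + (1/60)*sqrt(2185).
At -1: a logarithmic branch point.
At -1/12 - (1/60)*sqrt(2185): a pole of order 1; residue 283/480 + (103619/13634400)*sqrt(2185).
At -1/12 + (1/60)*sqrt(2185): a pole of order 1; residue 283/480 - (103619/13634400)*sqrt(2185).

Denominator factor (ν**2 + ν/6 - 3/5): discriminant 437/180, real irrational roots -1/12 + (1/60)*sqrt(2185) and -1/12 - (1/60)*sqrt(2185); poles of order 1, moduli -1/12 + (1/60)*sqrt(2185) and 1/12 + (1/60)*sqrt(2185).
Branch term (-9/8)*log(1 - ν/(-1)): its argument vanishes at ν = -1, a logarithmic branch point, modulus 1.
The radius of convergence is the smallest modulus among the singular points: -1/12 + (1/60)*sqrt(2185).
The branch term is analytic at -1/12 - (1/60)*sqrt(2185) and contributes nothing to the residue; only the rational part matters.
The factor ν**2 + ν/6 - 3/5 splits as (ν - a)(ν - a') with a = -1/12 - (1/60)*sqrt(2185), a' = -1/12 + (1/60)*sqrt(2185). At the order-1 pole a set g(ν) = (ν - a)*(rational part) = [-3*ν**2/40 + 7*ν/6 - 16/39] / (ν - a').
Simple pole: residue = g(a) at a = -1/12 - (1/60)*sqrt(2185), which is 283/480 + (103619/13634400)*sqrt(2185).
The branch term is analytic at -1/12 + (1/60)*sqrt(2185) and contributes nothing to the residue; only the rational part matters.
The factor ν**2 + ν/6 - 3/5 splits as (ν - a)(ν - a') with a = -1/12 + (1/60)*sqrt(2185), a' = -1/12 - (1/60)*sqrt(2185). At the order-1 pole a set g(ν) = (ν - a)*(rational part) = [-3*ν**2/40 + 7*ν/6 - 16/39] / (ν - a').
Simple pole: residue = g(a) at a = -1/12 + (1/60)*sqrt(2185), which is 283/480 - (103619/13634400)*sqrt(2185).
List the singular points by increasing real part (a conjugate pair: the negative imaginary part first).


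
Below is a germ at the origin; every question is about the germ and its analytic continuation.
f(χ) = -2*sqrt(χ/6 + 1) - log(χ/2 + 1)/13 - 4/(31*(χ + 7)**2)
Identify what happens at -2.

The term (-1/13)*log(1 - χ/(-2)) has argument 1 - -2/(-2) = 0 at -2: a logarithmic (infinitely-sheeted) branch point; the remaining terms are analytic or single-valued there.

The point is a logarithmic branch point.


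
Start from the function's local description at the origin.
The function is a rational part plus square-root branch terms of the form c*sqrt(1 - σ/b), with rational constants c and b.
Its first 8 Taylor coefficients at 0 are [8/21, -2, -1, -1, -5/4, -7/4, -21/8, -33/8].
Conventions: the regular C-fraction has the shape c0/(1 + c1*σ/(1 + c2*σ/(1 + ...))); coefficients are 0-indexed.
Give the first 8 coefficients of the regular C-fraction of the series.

Taylor coefficients (read off): a_0 = 8/21, a_1 = -2, a_2 = -1, a_3 = -1, a_4 = -5/4, a_5 = -7/4, a_6 = -21/8, a_7 = -33/8.
c0 = a_0 = 8/21. Peel one level at a time: if S = 1 + c*σ/S' with S'(0) = 1, then c is the σ-coefficient of S and S' = c*σ/(S - 1).
S_1 = c0/f = 1 + (21/4)*σ + (483/16)*σ^2 + ...; c1 = 21/4.
S_2 = c1*σ/(S_1 - 1) = 1 + (-23/4)*σ + (-1/4)*σ^2 + ...; c2 = -23/4.
S_3 = c2*σ/(S_2 - 1) = 1 + (-1/23)*σ + (-22/529)*σ^2 + ...; c3 = -1/23.
S_4 = c3*σ/(S_3 - 1) = 1 + (-22/23)*σ + (-1/4)*σ^2 + ...; c4 = -22/23.
S_5 = c4*σ/(S_4 - 1) = 1 + (-23/88)*σ + (-1495/7744)*σ^2 + ...; c5 = -23/88.
S_6 = c5*σ/(S_5 - 1) = 1 + (-65/88)*σ + (-1/4)*σ^2 + ...; c6 = -65/88.
S_7 = c6*σ/(S_6 - 1) = 1 + (-22/65)*σ + ...; c7 = -22/65.

The regular C-fraction coefficients are [8/21, 21/4, -23/4, -1/23, -22/23, -23/88, -65/88, -22/65].


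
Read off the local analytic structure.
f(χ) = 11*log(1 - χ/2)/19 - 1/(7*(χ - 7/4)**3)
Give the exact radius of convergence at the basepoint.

Denominator factor (χ - 7/4)^3: pole of order 3 at 7/4, modulus 7/4.
Branch term (11/19)*log(1 - χ/(2)): its argument vanishes at χ = 2, a logarithmic branch point, modulus 2.
The radius of convergence is the smallest modulus among the singular points: 7/4.

The radius of convergence is 7/4.


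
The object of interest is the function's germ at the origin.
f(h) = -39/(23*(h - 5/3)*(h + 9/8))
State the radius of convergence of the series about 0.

The radius of convergence is 9/8.

Denominator factor (h - 5/3): pole of order 1 at 5/3, modulus 5/3.
Denominator factor (h + 9/8): pole of order 1 at -9/8, modulus 9/8.
The radius of convergence is the smallest modulus among the singular points: 9/8.


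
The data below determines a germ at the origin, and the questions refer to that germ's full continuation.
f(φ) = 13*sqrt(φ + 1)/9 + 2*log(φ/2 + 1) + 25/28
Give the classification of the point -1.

The term (13/9)*sqrt(1 - φ/(-1)) has argument 1 - -1/(-1) = 0 at -1: a square-root (algebraic, two-sheeted) branch point; the remaining terms are analytic or single-valued there.

The point is an algebraic (square-root) branch point.


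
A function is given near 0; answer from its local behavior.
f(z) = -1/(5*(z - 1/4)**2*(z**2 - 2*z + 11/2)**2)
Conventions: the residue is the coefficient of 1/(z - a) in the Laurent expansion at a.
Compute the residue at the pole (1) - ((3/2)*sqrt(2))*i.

The residue is (2048/885735) + ((1144/885735)*sqrt(2))*i.

The factor z**2 - 2*z + 11/2 splits as (z - a)(z - a') with a = (1) - ((3/2)*sqrt(2))*i, a' = (1) + ((3/2)*sqrt(2))*i. At the order-2 pole a set g(z) = (z - a)^2*f(z) = [-1/(5*(z - 1/4)**2)] / (z - a')^2.
Order-2 pole: residue = g'(a); g'((1) - ((3/2)*sqrt(2))*i) = (2048/885735) + ((1144/885735)*sqrt(2))*i, so the residue is (2048/885735) + ((1144/885735)*sqrt(2))*i.


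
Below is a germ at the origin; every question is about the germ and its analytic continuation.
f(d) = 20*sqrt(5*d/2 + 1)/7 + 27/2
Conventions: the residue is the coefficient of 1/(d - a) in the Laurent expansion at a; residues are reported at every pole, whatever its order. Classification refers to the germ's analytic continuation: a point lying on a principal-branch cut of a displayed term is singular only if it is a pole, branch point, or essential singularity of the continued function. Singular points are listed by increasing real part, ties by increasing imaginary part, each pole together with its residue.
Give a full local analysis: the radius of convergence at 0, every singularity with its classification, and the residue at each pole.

Branch term (20/7)*sqrt(1 - d/(-2/5)): its argument vanishes at d = -2/5, a square-root branch point, modulus 2/5.
The radius of convergence is the smallest modulus among the singular points: 2/5.

Radius of convergence at 0: 2/5.
At -2/5: an algebraic (square-root) branch point.


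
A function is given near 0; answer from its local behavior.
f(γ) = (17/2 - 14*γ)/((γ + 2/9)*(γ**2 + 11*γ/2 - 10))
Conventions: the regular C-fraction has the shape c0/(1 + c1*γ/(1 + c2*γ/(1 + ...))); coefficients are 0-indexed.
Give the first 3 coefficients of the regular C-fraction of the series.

The regular C-fraction coefficients are [-153/40, 1903/340, -76801/64702].

Taylor coefficients (expand at 0): a_0 = -153/40, a_1 = 17127/800, a_2 = -1510623/16000.
c0 = a_0 = -153/40. Peel one level at a time: if S = 1 + c*γ/S' with S'(0) = 1, then c is the γ-coefficient of S and S' = c*γ/(S - 1).
S_1 = c0/f = 1 + (1903/340)*γ + (76801/11560)*γ^2 + ...; c1 = 1903/340.
S_2 = c1*γ/(S_1 - 1) = 1 + (-76801/64702)*γ + ...; c2 = -76801/64702.


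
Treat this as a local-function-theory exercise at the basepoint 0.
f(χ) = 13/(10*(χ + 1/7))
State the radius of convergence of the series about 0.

Denominator factor (χ + 1/7): pole of order 1 at -1/7, modulus 1/7.
The radius of convergence is the smallest modulus among the singular points: 1/7.

The radius of convergence is 1/7.


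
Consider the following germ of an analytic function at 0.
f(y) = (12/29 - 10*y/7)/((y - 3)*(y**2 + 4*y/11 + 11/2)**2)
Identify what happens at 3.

The point is a pole of order 1.

The denominator factor y - 3 vanishes at 3 and appears to the power 1; the numerator there equals -786/203, nonzero, and no other factor vanishes.
Hence a pole whose order is the multiplicity, 1.


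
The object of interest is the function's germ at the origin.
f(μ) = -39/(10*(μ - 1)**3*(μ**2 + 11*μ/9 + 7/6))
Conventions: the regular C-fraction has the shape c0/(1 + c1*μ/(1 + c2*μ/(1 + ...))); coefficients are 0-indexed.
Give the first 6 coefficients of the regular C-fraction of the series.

Taylor coefficients (expand at 0): a_0 = 117/35, a_1 = 1599/245, a_2 = 17758/1715, a_3 = 122356/7203, a_4 = 17752111/756315, a_5 = 493160291/15882615.
c0 = a_0 = 117/35. Peel one level at a time: if S = 1 + c*μ/S' with S'(0) = 1, then c is the μ-coefficient of S and S' = c*μ/(S - 1).
S_1 = c0/f = 1 + (-41/21)*μ + (5/7)*μ^2 + ...; c1 = -41/21.
S_2 = c1*μ/(S_1 - 1) = 1 + (15/41)*μ + (-144/1681)*μ^2 + ...; c2 = 15/41.
S_3 = c2*μ/(S_2 - 1) = 1 + (48/205)*μ + (-133/75)*μ^2 + ...; c3 = 48/205.
S_4 = c3*μ/(S_3 - 1) = 1 + (5453/720)*μ + (1290721/20736)*μ^2 + ...; c4 = 5453/720.
S_5 = c4*μ/(S_4 - 1) = 1 + (-157405/19152)*μ + ...; c5 = -157405/19152.

The regular C-fraction coefficients are [117/35, -41/21, 15/41, 48/205, 5453/720, -157405/19152].


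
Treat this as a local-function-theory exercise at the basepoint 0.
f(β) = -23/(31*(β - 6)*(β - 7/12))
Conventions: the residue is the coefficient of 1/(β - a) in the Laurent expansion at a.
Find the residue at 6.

The residue is -276/2015.

At the order-1 pole 6 set g(β) = (β - (6))*f(β) = -23/(31*(β - 7/12)).
Simple pole: residue = g(a) at a = 6, which is -276/2015.


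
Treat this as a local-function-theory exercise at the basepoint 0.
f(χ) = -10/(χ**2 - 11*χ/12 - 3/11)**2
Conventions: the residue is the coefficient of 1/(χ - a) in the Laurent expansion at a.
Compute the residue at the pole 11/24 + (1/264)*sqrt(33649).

The residue is (380160/9357481)*sqrt(33649).

The factor χ**2 - 11*χ/12 - 3/11 splits as (χ - a)(χ - a') with a = 11/24 + (1/264)*sqrt(33649), a' = 11/24 - (1/264)*sqrt(33649). At the order-2 pole a set g(χ) = (χ - a)^2*f(χ) = [-10] / (χ - a')^2.
Order-2 pole: residue = g'(a); g'(11/24 + (1/264)*sqrt(33649)) = (380160/9357481)*sqrt(33649), so the residue is (380160/9357481)*sqrt(33649).


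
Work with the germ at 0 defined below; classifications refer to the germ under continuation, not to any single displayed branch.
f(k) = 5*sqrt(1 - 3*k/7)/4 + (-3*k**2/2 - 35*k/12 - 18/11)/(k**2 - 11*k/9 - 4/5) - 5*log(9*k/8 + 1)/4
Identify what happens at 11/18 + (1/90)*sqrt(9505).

The denominator factor k**2 - 11*k/9 - 4/5 vanishes at 11/18 + (1/90)*sqrt(9505) and appears to the power 1; the numerator there equals -22727/3960 - (19/360)*sqrt(9505), nonzero, and no other factor vanishes.
The branch terms are analytic at this point.
Hence a pole whose order is the multiplicity, 1.

The point is a pole of order 1.


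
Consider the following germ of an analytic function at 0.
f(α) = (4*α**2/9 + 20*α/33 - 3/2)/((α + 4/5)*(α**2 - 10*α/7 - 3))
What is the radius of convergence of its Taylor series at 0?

Denominator factor (α + 4/5): pole of order 1 at -4/5, modulus 4/5.
Denominator factor (α**2 - 10*α/7 - 3): discriminant 688/49, real irrational roots 5/7 + (2/7)*sqrt(43) and 5/7 - (2/7)*sqrt(43); poles of order 1, moduli 5/7 + (2/7)*sqrt(43) and -5/7 + (2/7)*sqrt(43).
The radius of convergence is the smallest modulus among the singular points: 4/5.

The radius of convergence is 4/5.


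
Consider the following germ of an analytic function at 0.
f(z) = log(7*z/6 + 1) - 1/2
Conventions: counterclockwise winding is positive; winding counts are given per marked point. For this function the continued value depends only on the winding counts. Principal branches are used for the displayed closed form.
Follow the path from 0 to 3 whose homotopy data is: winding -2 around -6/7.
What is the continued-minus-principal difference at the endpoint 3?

The rational part is single-valued and drops out of the difference; each branch term changes only by its own monodromy.
(1)*log(1 - z/(-6/7)): each positive loop around -6/7 adds 2*pi*i to the log, so winding -2 contributes (1)*(-2)*2*pi*i = -(4)*pi*i.
Summing the contributions at z = 3 gives -(4)*pi*i.

Continued minus principal equals -(4)*pi*i.


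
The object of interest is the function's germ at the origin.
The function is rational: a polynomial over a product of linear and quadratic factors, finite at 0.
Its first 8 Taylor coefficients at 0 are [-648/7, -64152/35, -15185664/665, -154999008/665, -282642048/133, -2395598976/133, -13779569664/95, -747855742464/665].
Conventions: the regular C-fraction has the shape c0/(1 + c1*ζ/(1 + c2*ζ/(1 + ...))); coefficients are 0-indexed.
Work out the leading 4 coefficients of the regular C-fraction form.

Taylor coefficients (read off): a_0 = -648/7, a_1 = -64152/35, a_2 = -15185664/665, a_3 = -154999008/665.
c0 = a_0 = -648/7. Peel one level at a time: if S = 1 + c*ζ/S' with S'(0) = 1, then c is the ζ-coefficient of S and S' = c*ζ/(S - 1).
S_1 = c0/f = 1 + (-99/5)*ζ + (207137/1425)*ζ^2 + ...; c1 = -99/5.
S_2 = c1*ζ/(S_1 - 1) = 1 + (207137/28215)*ζ + (893303332/31843449)*ζ^2 + ...; c2 = 207137/28215.
S_3 = c2*ζ/(S_2 - 1) = 1 + (-4466516660/1168874091)*ζ + ...; c3 = -4466516660/1168874091.

The regular C-fraction coefficients are [-648/7, -99/5, 207137/28215, -4466516660/1168874091].


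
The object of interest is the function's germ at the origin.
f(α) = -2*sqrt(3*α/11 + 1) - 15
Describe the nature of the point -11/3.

The point is an algebraic (square-root) branch point.

The term (-2)*sqrt(1 - α/(-11/3)) has argument 1 - -11/3/(-11/3) = 0 at -11/3: a square-root (algebraic, two-sheeted) branch point; the remaining terms are analytic or single-valued there.


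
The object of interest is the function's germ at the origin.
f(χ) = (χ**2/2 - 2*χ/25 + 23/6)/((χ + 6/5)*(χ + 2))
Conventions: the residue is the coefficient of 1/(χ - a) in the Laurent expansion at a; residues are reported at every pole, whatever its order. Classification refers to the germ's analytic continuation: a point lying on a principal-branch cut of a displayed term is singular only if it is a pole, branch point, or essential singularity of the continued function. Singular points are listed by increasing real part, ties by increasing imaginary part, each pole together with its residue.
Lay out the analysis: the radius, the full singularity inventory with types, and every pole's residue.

Denominator factor (χ + 6/5): pole of order 1 at -6/5, modulus 6/5.
Denominator factor (χ + 2): pole of order 1 at -2, modulus 2.
The radius of convergence is the smallest modulus among the singular points: 6/5.
At the order-1 pole -2 set g(χ) = (χ - (-2))*f(χ) = (χ**2/2 - 2*χ/25 + 23/6)/(χ + 6/5).
Simple pole: residue = g(a) at a = -2, which is -899/120.
At the order-1 pole -6/5 set g(χ) = (χ - (-6/5))*f(χ) = (χ**2/2 - 2*χ/25 + 23/6)/(χ + 2).
Simple pole: residue = g(a) at a = -6/5, which is 3487/600.
List the singular points by increasing real part (a conjugate pair: the negative imaginary part first).

Radius of convergence at 0: 6/5.
At -2: a pole of order 1; residue -899/120.
At -6/5: a pole of order 1; residue 3487/600.


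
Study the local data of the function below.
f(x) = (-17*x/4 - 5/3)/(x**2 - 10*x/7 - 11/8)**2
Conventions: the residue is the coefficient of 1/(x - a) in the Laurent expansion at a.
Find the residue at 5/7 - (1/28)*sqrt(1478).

The residue is -(19355/1638363)*sqrt(1478).

The factor x**2 - 10*x/7 - 11/8 splits as (x - a)(x - a') with a = 5/7 - (1/28)*sqrt(1478), a' = 5/7 + (1/28)*sqrt(1478). At the order-2 pole a set g(x) = (x - a)^2*f(x) = [-17*x/4 - 5/3] / (x - a')^2.
Order-2 pole: residue = g'(a); g'(5/7 - (1/28)*sqrt(1478)) = -(19355/1638363)*sqrt(1478), so the residue is -(19355/1638363)*sqrt(1478).


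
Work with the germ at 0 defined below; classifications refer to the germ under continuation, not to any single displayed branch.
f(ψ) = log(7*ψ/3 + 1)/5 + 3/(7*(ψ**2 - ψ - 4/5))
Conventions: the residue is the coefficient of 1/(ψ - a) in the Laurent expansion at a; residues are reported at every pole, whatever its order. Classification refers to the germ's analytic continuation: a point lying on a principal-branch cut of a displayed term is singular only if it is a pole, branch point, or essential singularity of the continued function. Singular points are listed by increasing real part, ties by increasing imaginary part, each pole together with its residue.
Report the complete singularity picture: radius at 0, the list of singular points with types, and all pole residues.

Denominator factor (ψ**2 - ψ - 4/5): discriminant 21/5, real irrational roots 1/2 + (1/10)*sqrt(105) and 1/2 - (1/10)*sqrt(105); poles of order 1, moduli 1/2 + (1/10)*sqrt(105) and -1/2 + (1/10)*sqrt(105).
Branch term (1/5)*log(1 - ψ/(-3/7)): its argument vanishes at ψ = -3/7, a logarithmic branch point, modulus 3/7.
The radius of convergence is the smallest modulus among the singular points: 3/7.
The branch term is analytic at 1/2 - (1/10)*sqrt(105) and contributes nothing to the residue; only the rational part matters.
The factor ψ**2 - ψ - 4/5 splits as (ψ - a)(ψ - a') with a = 1/2 - (1/10)*sqrt(105), a' = 1/2 + (1/10)*sqrt(105). At the order-1 pole a set g(ψ) = (ψ - a)*(rational part) = [3/7] / (ψ - a').
Simple pole: residue = g(a) at a = 1/2 - (1/10)*sqrt(105), which is -(1/49)*sqrt(105).
The branch term is analytic at 1/2 + (1/10)*sqrt(105) and contributes nothing to the residue; only the rational part matters.
The factor ψ**2 - ψ - 4/5 splits as (ψ - a)(ψ - a') with a = 1/2 + (1/10)*sqrt(105), a' = 1/2 - (1/10)*sqrt(105). At the order-1 pole a set g(ψ) = (ψ - a)*(rational part) = [3/7] / (ψ - a').
Simple pole: residue = g(a) at a = 1/2 + (1/10)*sqrt(105), which is (1/49)*sqrt(105).
List the singular points by increasing real part (a conjugate pair: the negative imaginary part first).

Radius of convergence at 0: 3/7.
At 1/2 - (1/10)*sqrt(105): a pole of order 1; residue -(1/49)*sqrt(105).
At -3/7: a logarithmic branch point.
At 1/2 + (1/10)*sqrt(105): a pole of order 1; residue (1/49)*sqrt(105).


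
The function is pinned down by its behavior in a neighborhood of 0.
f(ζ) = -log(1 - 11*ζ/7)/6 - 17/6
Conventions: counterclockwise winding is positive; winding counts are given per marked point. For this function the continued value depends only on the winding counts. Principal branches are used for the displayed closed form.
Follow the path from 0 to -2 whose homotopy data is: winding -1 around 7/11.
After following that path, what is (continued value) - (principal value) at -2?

The rational part is single-valued and drops out of the difference; each branch term changes only by its own monodromy.
(-1/6)*log(1 - ζ/(7/11)): each positive loop around 7/11 adds 2*pi*i to the log, so winding -1 contributes (-1/6)*(-1)*2*pi*i = (1/3)*pi*i.
Summing the contributions at ζ = -2 gives (1/3)*pi*i.

Continued minus principal equals (1/3)*pi*i.


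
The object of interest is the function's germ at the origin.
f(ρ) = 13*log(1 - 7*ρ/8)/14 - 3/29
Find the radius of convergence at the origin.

The radius of convergence is 8/7.

Branch term (13/14)*log(1 - ρ/(8/7)): its argument vanishes at ρ = 8/7, a logarithmic branch point, modulus 8/7.
The radius of convergence is the smallest modulus among the singular points: 8/7.


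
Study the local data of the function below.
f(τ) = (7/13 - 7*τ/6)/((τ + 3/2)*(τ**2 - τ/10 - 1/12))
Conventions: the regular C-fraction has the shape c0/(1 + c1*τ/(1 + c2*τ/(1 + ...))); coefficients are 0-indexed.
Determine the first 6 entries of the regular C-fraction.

Taylor coefficients (expand at 0): a_0 = -56/13, a_1 = 3388/195, a_2 = -235984/2925, a_3 = 13633312/43875, a_4 = -68072032/50625, a_5 = 4058661376/759375.
c0 = a_0 = -56/13. Peel one level at a time: if S = 1 + c*τ/S' with S'(0) = 1, then c is the τ-coefficient of S and S' = c*τ/(S - 1).
S_1 = c0/f = 1 + (121/30)*τ + (-443/180)*τ^2 + ...; c1 = 121/30.
S_2 = c1*τ/(S_1 - 1) = 1 + (443/726)*τ + (53848/14641)*τ^2 + ...; c2 = 443/726.
S_3 = c2*τ/(S_2 - 1) = 1 + (-323088/53603)*τ + (3455760/196249)*τ^2 + ...; c3 = -323088/53603.
S_4 = c3*τ/(S_3 - 1) = 1 + (8711395/2981833)*τ + (-43556975/45306361)*τ^2 + ...; c4 = 8711395/2981833.
S_5 = c4*τ/(S_4 - 1) = 1 + (2215/6731)*τ + ...; c5 = 2215/6731.

The regular C-fraction coefficients are [-56/13, 121/30, 443/726, -323088/53603, 8711395/2981833, 2215/6731].


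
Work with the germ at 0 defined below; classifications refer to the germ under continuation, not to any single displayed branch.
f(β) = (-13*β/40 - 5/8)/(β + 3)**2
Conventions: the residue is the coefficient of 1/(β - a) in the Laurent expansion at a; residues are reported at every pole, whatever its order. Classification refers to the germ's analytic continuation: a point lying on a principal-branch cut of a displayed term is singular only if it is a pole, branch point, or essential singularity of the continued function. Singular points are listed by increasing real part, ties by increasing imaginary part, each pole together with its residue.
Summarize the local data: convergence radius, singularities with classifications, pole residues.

Denominator factor (β + 3)^2: pole of order 2 at -3, modulus 3.
The radius of convergence is the smallest modulus among the singular points: 3.
At the order-2 pole -3 set g(β) = (β - (-3))^2*f(β) = -13*β/40 - 5/8.
Order-2 pole: residue = g'(a); g'(-3) = -13/40, so the residue is -13/40.

Radius of convergence at 0: 3.
At -3: a pole of order 2; residue -13/40.
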